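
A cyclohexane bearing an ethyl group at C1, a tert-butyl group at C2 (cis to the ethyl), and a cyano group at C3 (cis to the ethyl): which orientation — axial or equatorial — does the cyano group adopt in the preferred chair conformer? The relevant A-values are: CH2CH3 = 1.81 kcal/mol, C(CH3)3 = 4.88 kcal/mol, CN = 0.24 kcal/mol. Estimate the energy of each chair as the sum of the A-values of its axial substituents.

Chair I (ethyl axial, tert-butyl equatorial, cyano axial): E = 2.05 kcal/mol.
Chair II (ethyl equatorial, tert-butyl axial, cyano equatorial): E = 4.88 kcal/mol.
Chair I is the more stable (lower-energy) conformer, and in that chair the cyano group is axial.

axial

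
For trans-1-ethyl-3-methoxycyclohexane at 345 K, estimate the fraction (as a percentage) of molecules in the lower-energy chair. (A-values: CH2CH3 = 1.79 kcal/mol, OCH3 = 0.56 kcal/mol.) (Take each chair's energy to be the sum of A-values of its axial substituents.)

C1 and C3 have the same parity, so for the trans isomer the two substituents are one axial and one equatorial in each chair.
Chair I (ethyl axial, methoxy equatorial): E = 1.79 kcal/mol; chair II (ethyl equatorial, methoxy axial): E = 0.56 kcal/mol.
ΔG = 1.23 kcal/mol between the two chairs.
K = exp(ΔG/RT) with R = 1.987×10⁻³ kcal mol⁻¹ K⁻¹ and T = 345 K gives K ≈ 6.02.
Fraction in the lower-energy chair = K/(K+1) = 85.7%.

85.7%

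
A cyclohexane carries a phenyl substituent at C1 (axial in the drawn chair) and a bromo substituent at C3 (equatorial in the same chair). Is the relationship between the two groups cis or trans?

trans

C1 and C3 have the same parity, so their axial bonds point in the same direction.
With same-parity carbons, two substituents on the same face are both axial or both equatorial; opposite faces give one of each.
Here the groups are axial/equatorial → opposite face → trans.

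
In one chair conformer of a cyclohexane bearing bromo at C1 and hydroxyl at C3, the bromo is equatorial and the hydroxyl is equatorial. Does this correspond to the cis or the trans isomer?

cis

C1 and C3 have the same parity, so their axial bonds point in the same direction.
With same-parity carbons, two substituents on the same face are both axial or both equatorial; opposite faces give one of each.
Here the groups are equatorial/equatorial → same face → cis.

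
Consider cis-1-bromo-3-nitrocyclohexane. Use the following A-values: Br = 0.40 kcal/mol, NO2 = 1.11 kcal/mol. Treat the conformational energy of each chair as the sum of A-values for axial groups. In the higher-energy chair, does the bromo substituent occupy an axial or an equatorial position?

C1 and C3 have the same parity, so for the cis isomer the two substituents are e,e in one chair and a,a in the other.
Chair I (bromo axial, nitro axial): E = 1.51 kcal/mol.
Chair II (bromo equatorial, nitro equatorial): E = 0.00 kcal/mol.
Chair I is the less stable (higher-energy) conformer, and in that chair the bromo group is axial.

axial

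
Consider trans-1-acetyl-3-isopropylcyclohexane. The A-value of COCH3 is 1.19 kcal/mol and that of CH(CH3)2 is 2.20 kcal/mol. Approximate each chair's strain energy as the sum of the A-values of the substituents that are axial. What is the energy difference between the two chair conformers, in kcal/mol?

1.01 kcal/mol

C1 and C3 have the same parity, so for the trans isomer the two substituents are one axial and one equatorial in each chair.
Chair I (acetyl axial, isopropyl equatorial): E = 1.19 kcal/mol.
Chair II (acetyl equatorial, isopropyl axial): E = 2.20 kcal/mol.
ΔE = 2.20 − 1.19 = 1.01 kcal/mol; chair I is more stable.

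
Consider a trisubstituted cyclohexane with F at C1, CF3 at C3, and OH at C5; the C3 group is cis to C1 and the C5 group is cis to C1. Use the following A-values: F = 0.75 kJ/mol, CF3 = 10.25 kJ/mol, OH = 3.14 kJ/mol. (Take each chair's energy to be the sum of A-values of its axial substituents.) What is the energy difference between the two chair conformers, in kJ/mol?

Chair I (fluoro axial, trifluoromethyl axial, hydroxyl axial): E = 14.14 kJ/mol.
Chair II (fluoro equatorial, trifluoromethyl equatorial, hydroxyl equatorial): E = 0.00 kJ/mol.
ΔE = 14.14 − 0.00 = 14.14 kJ/mol; chair II is more stable.

14.14 kJ/mol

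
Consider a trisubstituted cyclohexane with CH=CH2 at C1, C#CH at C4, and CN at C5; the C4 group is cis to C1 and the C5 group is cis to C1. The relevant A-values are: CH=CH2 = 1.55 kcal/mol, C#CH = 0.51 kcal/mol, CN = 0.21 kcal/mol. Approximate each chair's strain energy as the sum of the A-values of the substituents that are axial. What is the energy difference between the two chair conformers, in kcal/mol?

Chair I (vinyl axial, ethynyl equatorial, cyano axial): E = 1.76 kcal/mol.
Chair II (vinyl equatorial, ethynyl axial, cyano equatorial): E = 0.51 kcal/mol.
ΔE = 1.76 − 0.51 = 1.25 kcal/mol; chair II is more stable.

1.25 kcal/mol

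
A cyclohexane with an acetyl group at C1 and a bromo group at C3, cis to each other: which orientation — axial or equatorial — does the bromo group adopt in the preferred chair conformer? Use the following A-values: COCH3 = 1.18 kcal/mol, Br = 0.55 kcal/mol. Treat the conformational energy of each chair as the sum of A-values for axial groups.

equatorial

C1 and C3 have the same parity, so for the cis isomer the two substituents are e,e in one chair and a,a in the other.
Chair I (acetyl axial, bromo axial): E = 1.73 kcal/mol.
Chair II (acetyl equatorial, bromo equatorial): E = 0.00 kcal/mol.
Chair II is the more stable (lower-energy) conformer, and in that chair the bromo group is equatorial.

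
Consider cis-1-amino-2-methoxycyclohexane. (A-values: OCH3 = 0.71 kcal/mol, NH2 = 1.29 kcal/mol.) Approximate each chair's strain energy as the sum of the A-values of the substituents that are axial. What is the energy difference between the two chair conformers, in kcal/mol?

C1 and C2 have opposite parity, so for the cis isomer the two substituents are one axial and one equatorial in each chair.
Chair I (methoxy axial, amino equatorial): E = 0.71 kcal/mol.
Chair II (methoxy equatorial, amino axial): E = 1.29 kcal/mol.
ΔE = 1.29 − 0.71 = 0.58 kcal/mol; chair I is more stable.

0.58 kcal/mol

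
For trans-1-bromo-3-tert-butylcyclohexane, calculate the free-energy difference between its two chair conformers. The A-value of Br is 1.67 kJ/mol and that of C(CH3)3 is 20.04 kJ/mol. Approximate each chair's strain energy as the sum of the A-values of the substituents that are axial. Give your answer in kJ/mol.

C1 and C3 have the same parity, so for the trans isomer the two substituents are one axial and one equatorial in each chair.
Chair I (bromo axial, tert-butyl equatorial): E = 1.67 kJ/mol.
Chair II (bromo equatorial, tert-butyl axial): E = 20.04 kJ/mol.
ΔE = 20.04 − 1.67 = 18.37 kJ/mol; chair I is more stable.

18.37 kJ/mol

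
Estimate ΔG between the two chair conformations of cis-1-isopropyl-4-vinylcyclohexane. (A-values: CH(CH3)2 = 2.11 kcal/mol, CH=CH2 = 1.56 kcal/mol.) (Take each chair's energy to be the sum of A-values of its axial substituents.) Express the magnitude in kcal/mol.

0.55 kcal/mol

C1 and C4 have opposite parity, so for the cis isomer the two substituents are one axial and one equatorial in each chair.
Chair I (isopropyl axial, vinyl equatorial): E = 2.11 kcal/mol.
Chair II (isopropyl equatorial, vinyl axial): E = 1.56 kcal/mol.
ΔE = 2.11 − 1.56 = 0.55 kcal/mol; chair II is more stable.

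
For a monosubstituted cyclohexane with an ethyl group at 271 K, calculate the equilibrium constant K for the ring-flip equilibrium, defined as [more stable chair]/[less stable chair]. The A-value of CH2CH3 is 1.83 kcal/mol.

K ≈ 29.9

One chair has the ethyl group axial (E = 1.83 kcal/mol) and the other has it equatorial (E = 0).
ΔG = 1.83 kcal/mol between the two chairs.
K = exp(ΔG/RT) with R = 1.987×10⁻³ kcal mol⁻¹ K⁻¹ and T = 271 K gives K ≈ 29.9.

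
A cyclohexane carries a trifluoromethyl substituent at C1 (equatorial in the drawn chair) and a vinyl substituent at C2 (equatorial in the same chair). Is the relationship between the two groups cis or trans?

C1 and C2 have opposite parity, so their axial bonds point in opposite directions.
With opposite-parity carbons, two substituents on the same face are one axial and one equatorial; opposite faces give both axial or both equatorial.
Here the groups are equatorial/equatorial → opposite face → trans.

trans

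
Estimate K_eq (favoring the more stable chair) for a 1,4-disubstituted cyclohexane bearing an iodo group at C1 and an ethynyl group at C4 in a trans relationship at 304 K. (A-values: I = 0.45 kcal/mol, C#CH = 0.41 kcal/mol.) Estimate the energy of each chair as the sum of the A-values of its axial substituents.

K ≈ 4.15

C1 and C4 have opposite parity, so for the trans isomer the two substituents are e,e in one chair and a,a in the other.
Chair I (iodo axial, ethynyl axial): E = 0.86 kcal/mol; chair II (iodo equatorial, ethynyl equatorial): E = 0.00 kcal/mol.
ΔG = 0.86 kcal/mol between the two chairs.
K = exp(ΔG/RT) with R = 1.987×10⁻³ kcal mol⁻¹ K⁻¹ and T = 304 K gives K ≈ 4.15.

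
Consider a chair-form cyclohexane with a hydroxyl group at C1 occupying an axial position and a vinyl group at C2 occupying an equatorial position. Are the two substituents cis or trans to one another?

cis

C1 and C2 have opposite parity, so their axial bonds point in opposite directions.
With opposite-parity carbons, two substituents on the same face are one axial and one equatorial; opposite faces give both axial or both equatorial.
Here the groups are axial/equatorial → same face → cis.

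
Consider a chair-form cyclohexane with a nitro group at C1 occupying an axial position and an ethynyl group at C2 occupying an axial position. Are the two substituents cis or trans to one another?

trans

C1 and C2 have opposite parity, so their axial bonds point in opposite directions.
With opposite-parity carbons, two substituents on the same face are one axial and one equatorial; opposite faces give both axial or both equatorial.
Here the groups are axial/axial → opposite face → trans.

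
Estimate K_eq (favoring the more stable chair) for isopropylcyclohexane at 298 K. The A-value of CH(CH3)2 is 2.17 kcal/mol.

K ≈ 39.0

One chair has the isopropyl group axial (E = 2.17 kcal/mol) and the other has it equatorial (E = 0).
ΔG = 2.17 kcal/mol between the two chairs.
K = exp(ΔG/RT) with R = 1.987×10⁻³ kcal mol⁻¹ K⁻¹ and T = 298 K gives K ≈ 39.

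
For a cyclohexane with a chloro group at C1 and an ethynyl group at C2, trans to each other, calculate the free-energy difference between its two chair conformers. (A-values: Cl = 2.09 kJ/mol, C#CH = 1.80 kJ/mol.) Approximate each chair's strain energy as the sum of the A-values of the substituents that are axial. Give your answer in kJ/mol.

3.89 kJ/mol

C1 and C2 have opposite parity, so for the trans isomer the two substituents are e,e in one chair and a,a in the other.
Chair I (chloro axial, ethynyl axial): E = 3.89 kJ/mol.
Chair II (chloro equatorial, ethynyl equatorial): E = 0.00 kJ/mol.
ΔE = 3.89 − 0.00 = 3.89 kJ/mol; chair II is more stable.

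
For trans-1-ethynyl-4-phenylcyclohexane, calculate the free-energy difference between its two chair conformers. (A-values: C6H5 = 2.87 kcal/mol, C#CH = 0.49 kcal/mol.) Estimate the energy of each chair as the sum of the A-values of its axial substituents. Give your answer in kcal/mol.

C1 and C4 have opposite parity, so for the trans isomer the two substituents are e,e in one chair and a,a in the other.
Chair I (phenyl axial, ethynyl axial): E = 3.36 kcal/mol.
Chair II (phenyl equatorial, ethynyl equatorial): E = 0.00 kcal/mol.
ΔE = 3.36 − 0.00 = 3.36 kcal/mol; chair II is more stable.

3.36 kcal/mol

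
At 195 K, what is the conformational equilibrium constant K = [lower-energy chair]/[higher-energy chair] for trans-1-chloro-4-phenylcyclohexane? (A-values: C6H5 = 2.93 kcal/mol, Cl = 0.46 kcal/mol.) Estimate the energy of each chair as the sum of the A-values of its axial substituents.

K ≈ 6305

C1 and C4 have opposite parity, so for the trans isomer the two substituents are e,e in one chair and a,a in the other.
Chair I (phenyl axial, chloro axial): E = 3.39 kcal/mol; chair II (phenyl equatorial, chloro equatorial): E = 0.00 kcal/mol.
ΔG = 3.39 kcal/mol between the two chairs.
K = exp(ΔG/RT) with R = 1.987×10⁻³ kcal mol⁻¹ K⁻¹ and T = 195 K gives K ≈ 6.31e+03.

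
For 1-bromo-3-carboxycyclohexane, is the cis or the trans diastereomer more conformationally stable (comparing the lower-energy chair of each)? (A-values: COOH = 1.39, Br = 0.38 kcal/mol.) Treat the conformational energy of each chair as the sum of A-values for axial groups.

At 1,3 positions (parity same): cis → (e,e or a,a); trans → (a,e or e,a).
Best chair for cis: E = 0.00 kcal/mol; best chair for trans: E = 0.38 kcal/mol.
The cis isomer is lower by 0.38 kcal/mol.

cis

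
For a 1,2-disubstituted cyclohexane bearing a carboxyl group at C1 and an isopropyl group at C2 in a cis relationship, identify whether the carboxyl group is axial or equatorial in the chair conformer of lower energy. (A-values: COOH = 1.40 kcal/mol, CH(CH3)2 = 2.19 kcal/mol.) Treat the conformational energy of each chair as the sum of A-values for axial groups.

C1 and C2 have opposite parity, so for the cis isomer the two substituents are one axial and one equatorial in each chair.
Chair I (carboxyl axial, isopropyl equatorial): E = 1.40 kcal/mol.
Chair II (carboxyl equatorial, isopropyl axial): E = 2.19 kcal/mol.
Chair I is the more stable (lower-energy) conformer, and in that chair the carboxyl group is axial.

axial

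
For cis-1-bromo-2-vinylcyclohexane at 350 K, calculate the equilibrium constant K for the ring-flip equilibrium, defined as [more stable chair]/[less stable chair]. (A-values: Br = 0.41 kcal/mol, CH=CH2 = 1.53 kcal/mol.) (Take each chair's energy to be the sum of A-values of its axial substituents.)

K ≈ 5.01

C1 and C2 have opposite parity, so for the cis isomer the two substituents are one axial and one equatorial in each chair.
Chair I (bromo axial, vinyl equatorial): E = 0.41 kcal/mol; chair II (bromo equatorial, vinyl axial): E = 1.53 kcal/mol.
ΔG = 1.12 kcal/mol between the two chairs.
K = exp(ΔG/RT) with R = 1.987×10⁻³ kcal mol⁻¹ K⁻¹ and T = 350 K gives K ≈ 5.01.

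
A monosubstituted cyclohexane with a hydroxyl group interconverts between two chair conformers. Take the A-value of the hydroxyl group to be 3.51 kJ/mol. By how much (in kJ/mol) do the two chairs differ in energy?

A monosubstituted cyclohexane has one chair with the hydroxyl group axial (E = A = 3.51 kJ/mol) and one with it equatorial (E = 0).
ΔE = 3.51 − 0 = 3.51 kJ/mol.

3.51 kJ/mol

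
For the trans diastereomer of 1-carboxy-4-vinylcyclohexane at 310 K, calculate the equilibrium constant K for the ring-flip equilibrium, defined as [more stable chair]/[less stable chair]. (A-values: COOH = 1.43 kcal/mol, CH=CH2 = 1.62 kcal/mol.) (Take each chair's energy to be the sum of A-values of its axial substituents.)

K ≈ 141

C1 and C4 have opposite parity, so for the trans isomer the two substituents are e,e in one chair and a,a in the other.
Chair I (carboxyl axial, vinyl axial): E = 3.05 kcal/mol; chair II (carboxyl equatorial, vinyl equatorial): E = 0.00 kcal/mol.
ΔG = 3.05 kcal/mol between the two chairs.
K = exp(ΔG/RT) with R = 1.987×10⁻³ kcal mol⁻¹ K⁻¹ and T = 310 K gives K ≈ 141.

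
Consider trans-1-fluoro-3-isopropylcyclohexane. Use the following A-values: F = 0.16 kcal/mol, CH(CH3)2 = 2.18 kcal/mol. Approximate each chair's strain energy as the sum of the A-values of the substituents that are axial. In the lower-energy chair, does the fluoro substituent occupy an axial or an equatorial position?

axial

C1 and C3 have the same parity, so for the trans isomer the two substituents are one axial and one equatorial in each chair.
Chair I (fluoro axial, isopropyl equatorial): E = 0.16 kcal/mol.
Chair II (fluoro equatorial, isopropyl axial): E = 2.18 kcal/mol.
Chair I is the more stable (lower-energy) conformer, and in that chair the fluoro group is axial.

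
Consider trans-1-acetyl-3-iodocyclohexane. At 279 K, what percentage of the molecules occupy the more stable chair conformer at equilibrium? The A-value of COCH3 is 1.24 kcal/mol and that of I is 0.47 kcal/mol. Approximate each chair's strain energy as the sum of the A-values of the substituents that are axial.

C1 and C3 have the same parity, so for the trans isomer the two substituents are one axial and one equatorial in each chair.
Chair I (acetyl axial, iodo equatorial): E = 1.24 kcal/mol; chair II (acetyl equatorial, iodo axial): E = 0.47 kcal/mol.
ΔG = 0.77 kcal/mol between the two chairs.
K = exp(ΔG/RT) with R = 1.987×10⁻³ kcal mol⁻¹ K⁻¹ and T = 279 K gives K ≈ 4.01.
Fraction in the lower-energy chair = K/(K+1) = 80.0%.

80.0%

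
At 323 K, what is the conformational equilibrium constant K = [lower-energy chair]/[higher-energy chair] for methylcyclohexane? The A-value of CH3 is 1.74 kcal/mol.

One chair has the methyl group axial (E = 1.74 kcal/mol) and the other has it equatorial (E = 0).
ΔG = 1.74 kcal/mol between the two chairs.
K = exp(ΔG/RT) with R = 1.987×10⁻³ kcal mol⁻¹ K⁻¹ and T = 323 K gives K ≈ 15.

K ≈ 15.0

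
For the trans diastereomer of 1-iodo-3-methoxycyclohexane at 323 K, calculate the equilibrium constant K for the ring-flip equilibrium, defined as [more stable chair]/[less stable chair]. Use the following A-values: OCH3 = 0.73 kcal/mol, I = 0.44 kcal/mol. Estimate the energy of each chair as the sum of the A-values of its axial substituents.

K ≈ 1.57

C1 and C3 have the same parity, so for the trans isomer the two substituents are one axial and one equatorial in each chair.
Chair I (methoxy axial, iodo equatorial): E = 0.73 kcal/mol; chair II (methoxy equatorial, iodo axial): E = 0.44 kcal/mol.
ΔG = 0.29 kcal/mol between the two chairs.
K = exp(ΔG/RT) with R = 1.987×10⁻³ kcal mol⁻¹ K⁻¹ and T = 323 K gives K ≈ 1.57.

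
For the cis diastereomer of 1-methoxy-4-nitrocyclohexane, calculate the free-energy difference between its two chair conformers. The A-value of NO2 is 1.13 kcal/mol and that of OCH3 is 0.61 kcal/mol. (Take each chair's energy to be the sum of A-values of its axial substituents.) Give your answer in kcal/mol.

0.52 kcal/mol

C1 and C4 have opposite parity, so for the cis isomer the two substituents are one axial and one equatorial in each chair.
Chair I (nitro axial, methoxy equatorial): E = 1.13 kcal/mol.
Chair II (nitro equatorial, methoxy axial): E = 0.61 kcal/mol.
ΔE = 1.13 − 0.61 = 0.52 kcal/mol; chair II is more stable.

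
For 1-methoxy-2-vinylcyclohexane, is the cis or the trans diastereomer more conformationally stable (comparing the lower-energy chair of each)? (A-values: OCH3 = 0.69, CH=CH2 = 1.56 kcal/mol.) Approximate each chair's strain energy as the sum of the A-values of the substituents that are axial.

At 1,2 positions (parity opposite): cis → (a,e or e,a); trans → (e,e or a,a).
Best chair for cis: E = 0.69 kcal/mol; best chair for trans: E = 0.00 kcal/mol.
The trans isomer is lower by 0.69 kcal/mol.

trans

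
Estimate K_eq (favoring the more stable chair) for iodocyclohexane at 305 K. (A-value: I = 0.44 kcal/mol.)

K ≈ 2.07

One chair has the iodo group axial (E = 0.44 kcal/mol) and the other has it equatorial (E = 0).
ΔG = 0.44 kcal/mol between the two chairs.
K = exp(ΔG/RT) with R = 1.987×10⁻³ kcal mol⁻¹ K⁻¹ and T = 305 K gives K ≈ 2.07.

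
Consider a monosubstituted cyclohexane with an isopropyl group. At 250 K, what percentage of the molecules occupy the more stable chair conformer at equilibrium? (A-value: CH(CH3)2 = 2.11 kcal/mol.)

98.6%

One chair has the isopropyl group axial (E = 2.11 kcal/mol) and the other has it equatorial (E = 0).
ΔG = 2.11 kcal/mol between the two chairs.
K = exp(ΔG/RT) with R = 1.987×10⁻³ kcal mol⁻¹ K⁻¹ and T = 250 K gives K ≈ 69.9.
Fraction in the lower-energy chair = K/(K+1) = 98.6%.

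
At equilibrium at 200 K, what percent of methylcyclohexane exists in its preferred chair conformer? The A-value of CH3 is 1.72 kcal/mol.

One chair has the methyl group axial (E = 1.72 kcal/mol) and the other has it equatorial (E = 0).
ΔG = 1.72 kcal/mol between the two chairs.
K = exp(ΔG/RT) with R = 1.987×10⁻³ kcal mol⁻¹ K⁻¹ and T = 200 K gives K ≈ 75.8.
Fraction in the lower-energy chair = K/(K+1) = 98.7%.

98.7%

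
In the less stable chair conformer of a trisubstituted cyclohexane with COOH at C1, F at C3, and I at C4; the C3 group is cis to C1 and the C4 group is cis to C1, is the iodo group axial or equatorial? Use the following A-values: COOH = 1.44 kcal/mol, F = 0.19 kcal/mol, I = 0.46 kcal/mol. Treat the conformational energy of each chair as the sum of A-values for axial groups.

Chair I (carboxyl axial, fluoro axial, iodo equatorial): E = 1.63 kcal/mol.
Chair II (carboxyl equatorial, fluoro equatorial, iodo axial): E = 0.46 kcal/mol.
Chair I is the less stable (higher-energy) conformer, and in that chair the iodo group is equatorial.

equatorial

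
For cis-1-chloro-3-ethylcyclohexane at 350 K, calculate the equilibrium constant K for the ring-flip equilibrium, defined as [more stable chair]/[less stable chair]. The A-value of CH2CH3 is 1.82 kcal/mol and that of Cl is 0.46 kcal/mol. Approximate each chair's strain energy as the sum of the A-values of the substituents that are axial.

C1 and C3 have the same parity, so for the cis isomer the two substituents are e,e in one chair and a,a in the other.
Chair I (ethyl axial, chloro axial): E = 2.28 kcal/mol; chair II (ethyl equatorial, chloro equatorial): E = 0.00 kcal/mol.
ΔG = 2.28 kcal/mol between the two chairs.
K = exp(ΔG/RT) with R = 1.987×10⁻³ kcal mol⁻¹ K⁻¹ and T = 350 K gives K ≈ 26.5.

K ≈ 26.5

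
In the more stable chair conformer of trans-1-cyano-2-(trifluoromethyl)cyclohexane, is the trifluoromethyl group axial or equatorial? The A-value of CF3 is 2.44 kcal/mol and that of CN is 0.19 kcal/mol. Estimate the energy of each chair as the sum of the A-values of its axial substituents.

C1 and C2 have opposite parity, so for the trans isomer the two substituents are e,e in one chair and a,a in the other.
Chair I (trifluoromethyl axial, cyano axial): E = 2.63 kcal/mol.
Chair II (trifluoromethyl equatorial, cyano equatorial): E = 0.00 kcal/mol.
Chair II is the more stable (lower-energy) conformer, and in that chair the trifluoromethyl group is equatorial.

equatorial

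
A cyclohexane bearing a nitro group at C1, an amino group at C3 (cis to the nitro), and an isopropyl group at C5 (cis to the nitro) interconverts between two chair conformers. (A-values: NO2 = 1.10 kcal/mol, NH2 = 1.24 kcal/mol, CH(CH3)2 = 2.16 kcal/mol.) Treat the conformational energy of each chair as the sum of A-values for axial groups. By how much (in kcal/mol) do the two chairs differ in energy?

4.50 kcal/mol

Chair I (nitro axial, amino axial, isopropyl axial): E = 4.50 kcal/mol.
Chair II (nitro equatorial, amino equatorial, isopropyl equatorial): E = 0.00 kcal/mol.
ΔE = 4.50 − 0.00 = 4.50 kcal/mol; chair II is more stable.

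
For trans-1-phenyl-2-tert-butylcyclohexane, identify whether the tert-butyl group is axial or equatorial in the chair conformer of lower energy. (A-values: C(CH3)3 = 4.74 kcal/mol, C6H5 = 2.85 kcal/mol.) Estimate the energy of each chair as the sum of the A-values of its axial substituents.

equatorial

C1 and C2 have opposite parity, so for the trans isomer the two substituents are e,e in one chair and a,a in the other.
Chair I (tert-butyl axial, phenyl axial): E = 7.59 kcal/mol.
Chair II (tert-butyl equatorial, phenyl equatorial): E = 0.00 kcal/mol.
Chair II is the more stable (lower-energy) conformer, and in that chair the tert-butyl group is equatorial.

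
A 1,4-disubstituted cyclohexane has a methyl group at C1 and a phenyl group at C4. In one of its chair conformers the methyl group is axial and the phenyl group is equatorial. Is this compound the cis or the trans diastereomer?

cis

C1 and C4 have opposite parity, so their axial bonds point in opposite directions.
With opposite-parity carbons, two substituents on the same face are one axial and one equatorial; opposite faces give both axial or both equatorial.
Here the groups are axial/equatorial → same face → cis.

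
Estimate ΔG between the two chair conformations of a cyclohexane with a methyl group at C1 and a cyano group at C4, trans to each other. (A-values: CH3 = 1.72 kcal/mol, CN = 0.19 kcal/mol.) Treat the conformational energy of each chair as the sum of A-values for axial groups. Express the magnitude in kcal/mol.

C1 and C4 have opposite parity, so for the trans isomer the two substituents are e,e in one chair and a,a in the other.
Chair I (methyl axial, cyano axial): E = 1.91 kcal/mol.
Chair II (methyl equatorial, cyano equatorial): E = 0.00 kcal/mol.
ΔE = 1.91 − 0.00 = 1.91 kcal/mol; chair II is more stable.

1.91 kcal/mol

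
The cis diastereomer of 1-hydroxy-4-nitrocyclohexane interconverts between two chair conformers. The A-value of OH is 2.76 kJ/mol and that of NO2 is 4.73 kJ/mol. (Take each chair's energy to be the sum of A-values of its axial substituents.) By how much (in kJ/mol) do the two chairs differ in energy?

1.97 kJ/mol

C1 and C4 have opposite parity, so for the cis isomer the two substituents are one axial and one equatorial in each chair.
Chair I (hydroxyl axial, nitro equatorial): E = 2.76 kJ/mol.
Chair II (hydroxyl equatorial, nitro axial): E = 4.73 kJ/mol.
ΔE = 4.73 − 2.76 = 1.97 kJ/mol; chair I is more stable.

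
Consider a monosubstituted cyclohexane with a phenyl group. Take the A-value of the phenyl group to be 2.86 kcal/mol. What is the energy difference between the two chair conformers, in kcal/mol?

2.86 kcal/mol

A monosubstituted cyclohexane has one chair with the phenyl group axial (E = A = 2.86 kcal/mol) and one with it equatorial (E = 0).
ΔE = 2.86 − 0 = 2.86 kcal/mol.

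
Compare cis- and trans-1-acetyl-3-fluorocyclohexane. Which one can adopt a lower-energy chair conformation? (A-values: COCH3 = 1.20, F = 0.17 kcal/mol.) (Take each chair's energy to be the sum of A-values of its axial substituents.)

cis

At 1,3 positions (parity same): cis → (e,e or a,a); trans → (a,e or e,a).
Best chair for cis: E = 0.00 kcal/mol; best chair for trans: E = 0.17 kcal/mol.
The cis isomer is lower by 0.17 kcal/mol.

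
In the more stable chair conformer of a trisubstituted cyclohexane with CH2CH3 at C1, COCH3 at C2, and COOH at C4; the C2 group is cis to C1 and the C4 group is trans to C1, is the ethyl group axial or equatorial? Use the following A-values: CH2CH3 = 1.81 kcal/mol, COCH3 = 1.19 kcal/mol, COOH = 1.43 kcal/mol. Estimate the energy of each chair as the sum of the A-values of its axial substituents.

Chair I (ethyl axial, acetyl equatorial, carboxyl axial): E = 3.24 kcal/mol.
Chair II (ethyl equatorial, acetyl axial, carboxyl equatorial): E = 1.19 kcal/mol.
Chair II is the more stable (lower-energy) conformer, and in that chair the ethyl group is equatorial.

equatorial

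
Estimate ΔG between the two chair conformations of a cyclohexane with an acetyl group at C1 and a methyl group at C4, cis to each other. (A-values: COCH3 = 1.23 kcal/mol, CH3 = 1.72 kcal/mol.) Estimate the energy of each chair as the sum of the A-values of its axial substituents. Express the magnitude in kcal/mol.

0.49 kcal/mol

C1 and C4 have opposite parity, so for the cis isomer the two substituents are one axial and one equatorial in each chair.
Chair I (acetyl axial, methyl equatorial): E = 1.23 kcal/mol.
Chair II (acetyl equatorial, methyl axial): E = 1.72 kcal/mol.
ΔE = 1.72 − 1.23 = 0.49 kcal/mol; chair I is more stable.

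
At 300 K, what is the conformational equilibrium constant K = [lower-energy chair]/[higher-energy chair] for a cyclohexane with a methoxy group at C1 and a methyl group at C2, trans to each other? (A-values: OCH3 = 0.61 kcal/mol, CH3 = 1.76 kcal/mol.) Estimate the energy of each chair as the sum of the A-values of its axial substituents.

K ≈ 53.3

C1 and C2 have opposite parity, so for the trans isomer the two substituents are e,e in one chair and a,a in the other.
Chair I (methoxy axial, methyl axial): E = 2.37 kcal/mol; chair II (methoxy equatorial, methyl equatorial): E = 0.00 kcal/mol.
ΔG = 2.37 kcal/mol between the two chairs.
K = exp(ΔG/RT) with R = 1.987×10⁻³ kcal mol⁻¹ K⁻¹ and T = 300 K gives K ≈ 53.3.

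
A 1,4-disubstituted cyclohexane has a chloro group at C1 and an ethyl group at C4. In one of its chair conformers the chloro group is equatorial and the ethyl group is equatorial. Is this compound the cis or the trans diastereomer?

trans

C1 and C4 have opposite parity, so their axial bonds point in opposite directions.
With opposite-parity carbons, two substituents on the same face are one axial and one equatorial; opposite faces give both axial or both equatorial.
Here the groups are equatorial/equatorial → opposite face → trans.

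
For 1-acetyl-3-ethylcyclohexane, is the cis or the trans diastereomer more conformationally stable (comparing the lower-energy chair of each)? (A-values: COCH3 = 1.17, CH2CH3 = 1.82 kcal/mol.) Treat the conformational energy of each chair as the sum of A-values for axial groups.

cis

At 1,3 positions (parity same): cis → (e,e or a,a); trans → (a,e or e,a).
Best chair for cis: E = 0.00 kcal/mol; best chair for trans: E = 1.17 kcal/mol.
The cis isomer is lower by 1.17 kcal/mol.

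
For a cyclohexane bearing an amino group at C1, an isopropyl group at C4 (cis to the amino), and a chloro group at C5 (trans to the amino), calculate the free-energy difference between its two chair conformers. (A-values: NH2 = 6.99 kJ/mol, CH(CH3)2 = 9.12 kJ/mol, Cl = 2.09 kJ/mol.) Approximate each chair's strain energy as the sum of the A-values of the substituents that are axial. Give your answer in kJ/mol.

4.22 kJ/mol

Chair I (amino axial, isopropyl equatorial, chloro equatorial): E = 6.99 kJ/mol.
Chair II (amino equatorial, isopropyl axial, chloro axial): E = 11.21 kJ/mol.
ΔE = 11.21 − 6.99 = 4.22 kJ/mol; chair I is more stable.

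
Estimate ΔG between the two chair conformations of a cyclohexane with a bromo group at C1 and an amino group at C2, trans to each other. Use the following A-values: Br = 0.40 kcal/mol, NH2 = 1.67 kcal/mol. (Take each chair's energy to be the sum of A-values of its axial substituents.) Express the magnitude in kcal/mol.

2.07 kcal/mol

C1 and C2 have opposite parity, so for the trans isomer the two substituents are e,e in one chair and a,a in the other.
Chair I (bromo axial, amino axial): E = 2.07 kcal/mol.
Chair II (bromo equatorial, amino equatorial): E = 0.00 kcal/mol.
ΔE = 2.07 − 0.00 = 2.07 kcal/mol; chair II is more stable.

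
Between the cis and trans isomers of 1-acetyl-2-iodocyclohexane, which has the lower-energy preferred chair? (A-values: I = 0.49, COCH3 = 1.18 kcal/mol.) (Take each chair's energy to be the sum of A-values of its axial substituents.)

trans

At 1,2 positions (parity opposite): cis → (a,e or e,a); trans → (e,e or a,a).
Best chair for cis: E = 0.49 kcal/mol; best chair for trans: E = 0.00 kcal/mol.
The trans isomer is lower by 0.49 kcal/mol.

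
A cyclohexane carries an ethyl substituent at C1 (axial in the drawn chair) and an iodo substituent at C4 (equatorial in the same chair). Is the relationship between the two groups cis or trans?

cis

C1 and C4 have opposite parity, so their axial bonds point in opposite directions.
With opposite-parity carbons, two substituents on the same face are one axial and one equatorial; opposite faces give both axial or both equatorial.
Here the groups are axial/equatorial → same face → cis.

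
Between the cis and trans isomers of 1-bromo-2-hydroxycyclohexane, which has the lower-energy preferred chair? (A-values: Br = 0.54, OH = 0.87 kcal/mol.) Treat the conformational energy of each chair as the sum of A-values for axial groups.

trans

At 1,2 positions (parity opposite): cis → (a,e or e,a); trans → (e,e or a,a).
Best chair for cis: E = 0.54 kcal/mol; best chair for trans: E = 0.00 kcal/mol.
The trans isomer is lower by 0.54 kcal/mol.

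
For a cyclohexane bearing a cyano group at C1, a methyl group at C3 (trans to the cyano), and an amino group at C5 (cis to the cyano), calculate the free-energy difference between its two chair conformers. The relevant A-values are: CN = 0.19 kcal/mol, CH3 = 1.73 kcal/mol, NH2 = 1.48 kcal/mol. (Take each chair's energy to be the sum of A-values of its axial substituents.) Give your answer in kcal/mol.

Chair I (cyano axial, methyl equatorial, amino axial): E = 1.67 kcal/mol.
Chair II (cyano equatorial, methyl axial, amino equatorial): E = 1.73 kcal/mol.
ΔE = 1.73 − 1.67 = 0.06 kcal/mol; chair I is more stable.

0.06 kcal/mol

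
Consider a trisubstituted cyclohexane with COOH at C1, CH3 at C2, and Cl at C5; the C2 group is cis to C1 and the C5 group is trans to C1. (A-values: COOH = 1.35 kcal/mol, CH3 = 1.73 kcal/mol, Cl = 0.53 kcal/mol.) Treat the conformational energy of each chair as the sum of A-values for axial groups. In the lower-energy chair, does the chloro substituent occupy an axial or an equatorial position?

Chair I (carboxyl axial, methyl equatorial, chloro equatorial): E = 1.35 kcal/mol.
Chair II (carboxyl equatorial, methyl axial, chloro axial): E = 2.26 kcal/mol.
Chair I is the more stable (lower-energy) conformer, and in that chair the chloro group is equatorial.

equatorial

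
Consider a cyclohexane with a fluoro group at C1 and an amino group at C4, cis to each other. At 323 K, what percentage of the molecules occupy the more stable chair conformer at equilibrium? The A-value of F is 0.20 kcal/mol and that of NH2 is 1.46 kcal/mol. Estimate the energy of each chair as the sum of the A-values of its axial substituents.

87.7%

C1 and C4 have opposite parity, so for the cis isomer the two substituents are one axial and one equatorial in each chair.
Chair I (fluoro axial, amino equatorial): E = 0.20 kcal/mol; chair II (fluoro equatorial, amino axial): E = 1.46 kcal/mol.
ΔG = 1.26 kcal/mol between the two chairs.
K = exp(ΔG/RT) with R = 1.987×10⁻³ kcal mol⁻¹ K⁻¹ and T = 323 K gives K ≈ 7.12.
Fraction in the lower-energy chair = K/(K+1) = 87.7%.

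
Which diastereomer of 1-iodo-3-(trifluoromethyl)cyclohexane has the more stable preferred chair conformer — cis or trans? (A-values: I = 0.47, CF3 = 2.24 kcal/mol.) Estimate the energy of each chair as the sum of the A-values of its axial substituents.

At 1,3 positions (parity same): cis → (e,e or a,a); trans → (a,e or e,a).
Best chair for cis: E = 0.00 kcal/mol; best chair for trans: E = 0.47 kcal/mol.
The cis isomer is lower by 0.47 kcal/mol.

cis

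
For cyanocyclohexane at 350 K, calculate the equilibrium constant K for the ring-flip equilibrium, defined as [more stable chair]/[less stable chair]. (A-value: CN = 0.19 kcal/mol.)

One chair has the cyano group axial (E = 0.19 kcal/mol) and the other has it equatorial (E = 0).
ΔG = 0.19 kcal/mol between the two chairs.
K = exp(ΔG/RT) with R = 1.987×10⁻³ kcal mol⁻¹ K⁻¹ and T = 350 K gives K ≈ 1.31.

K ≈ 1.31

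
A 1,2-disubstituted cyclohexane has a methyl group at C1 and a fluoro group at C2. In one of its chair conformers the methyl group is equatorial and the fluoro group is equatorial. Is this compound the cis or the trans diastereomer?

C1 and C2 have opposite parity, so their axial bonds point in opposite directions.
With opposite-parity carbons, two substituents on the same face are one axial and one equatorial; opposite faces give both axial or both equatorial.
Here the groups are equatorial/equatorial → opposite face → trans.

trans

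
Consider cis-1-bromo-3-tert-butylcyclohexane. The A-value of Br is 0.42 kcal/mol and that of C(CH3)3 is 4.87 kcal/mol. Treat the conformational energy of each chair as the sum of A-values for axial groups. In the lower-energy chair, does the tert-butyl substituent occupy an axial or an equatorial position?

C1 and C3 have the same parity, so for the cis isomer the two substituents are e,e in one chair and a,a in the other.
Chair I (bromo axial, tert-butyl axial): E = 5.29 kcal/mol.
Chair II (bromo equatorial, tert-butyl equatorial): E = 0.00 kcal/mol.
Chair II is the more stable (lower-energy) conformer, and in that chair the tert-butyl group is equatorial.

equatorial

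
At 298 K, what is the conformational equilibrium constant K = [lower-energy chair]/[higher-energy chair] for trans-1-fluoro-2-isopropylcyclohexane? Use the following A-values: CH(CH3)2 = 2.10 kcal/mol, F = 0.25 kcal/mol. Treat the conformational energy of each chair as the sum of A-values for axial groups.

K ≈ 52.9

C1 and C2 have opposite parity, so for the trans isomer the two substituents are e,e in one chair and a,a in the other.
Chair I (isopropyl axial, fluoro axial): E = 2.35 kcal/mol; chair II (isopropyl equatorial, fluoro equatorial): E = 0.00 kcal/mol.
ΔG = 2.35 kcal/mol between the two chairs.
K = exp(ΔG/RT) with R = 1.987×10⁻³ kcal mol⁻¹ K⁻¹ and T = 298 K gives K ≈ 52.9.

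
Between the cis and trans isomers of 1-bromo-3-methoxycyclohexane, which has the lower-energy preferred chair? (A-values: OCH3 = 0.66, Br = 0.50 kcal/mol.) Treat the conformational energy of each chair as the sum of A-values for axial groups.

At 1,3 positions (parity same): cis → (e,e or a,a); trans → (a,e or e,a).
Best chair for cis: E = 0.00 kcal/mol; best chair for trans: E = 0.50 kcal/mol.
The cis isomer is lower by 0.50 kcal/mol.

cis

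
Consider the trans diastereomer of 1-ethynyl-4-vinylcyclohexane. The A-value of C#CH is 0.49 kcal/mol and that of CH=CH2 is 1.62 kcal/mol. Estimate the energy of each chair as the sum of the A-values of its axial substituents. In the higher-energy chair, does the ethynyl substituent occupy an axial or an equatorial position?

axial

C1 and C4 have opposite parity, so for the trans isomer the two substituents are e,e in one chair and a,a in the other.
Chair I (ethynyl axial, vinyl axial): E = 2.11 kcal/mol.
Chair II (ethynyl equatorial, vinyl equatorial): E = 0.00 kcal/mol.
Chair I is the less stable (higher-energy) conformer, and in that chair the ethynyl group is axial.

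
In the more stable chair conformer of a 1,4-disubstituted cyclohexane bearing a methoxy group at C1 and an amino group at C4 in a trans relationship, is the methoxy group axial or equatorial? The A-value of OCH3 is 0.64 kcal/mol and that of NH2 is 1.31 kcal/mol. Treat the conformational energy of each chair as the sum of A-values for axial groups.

equatorial

C1 and C4 have opposite parity, so for the trans isomer the two substituents are e,e in one chair and a,a in the other.
Chair I (methoxy axial, amino axial): E = 1.95 kcal/mol.
Chair II (methoxy equatorial, amino equatorial): E = 0.00 kcal/mol.
Chair II is the more stable (lower-energy) conformer, and in that chair the methoxy group is equatorial.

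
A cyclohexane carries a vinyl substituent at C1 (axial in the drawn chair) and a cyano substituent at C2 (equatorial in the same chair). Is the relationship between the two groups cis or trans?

cis

C1 and C2 have opposite parity, so their axial bonds point in opposite directions.
With opposite-parity carbons, two substituents on the same face are one axial and one equatorial; opposite faces give both axial or both equatorial.
Here the groups are axial/equatorial → same face → cis.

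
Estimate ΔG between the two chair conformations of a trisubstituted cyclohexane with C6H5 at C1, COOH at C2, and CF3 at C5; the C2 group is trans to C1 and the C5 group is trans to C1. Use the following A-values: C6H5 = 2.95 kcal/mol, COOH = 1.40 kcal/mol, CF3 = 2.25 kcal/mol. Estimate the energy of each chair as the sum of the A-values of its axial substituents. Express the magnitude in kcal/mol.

2.10 kcal/mol

Chair I (phenyl axial, carboxyl axial, trifluoromethyl equatorial): E = 4.35 kcal/mol.
Chair II (phenyl equatorial, carboxyl equatorial, trifluoromethyl axial): E = 2.25 kcal/mol.
ΔE = 4.35 − 2.25 = 2.10 kcal/mol; chair II is more stable.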